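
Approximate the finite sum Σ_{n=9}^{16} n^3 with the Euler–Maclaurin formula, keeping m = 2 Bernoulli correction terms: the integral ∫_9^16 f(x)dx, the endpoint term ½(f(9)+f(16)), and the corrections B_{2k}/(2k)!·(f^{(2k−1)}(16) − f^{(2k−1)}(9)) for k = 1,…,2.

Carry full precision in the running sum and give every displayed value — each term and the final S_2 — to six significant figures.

∫_9^16 x^3 dx evaluates to 14743.8.
½[f(9) + f(16)] = ½[729.000 + 4096.00] = 2412.50.
So far: 17156.2.
k=1: B_{2}/(2)! × [f^{(1)}(16) − f^{(1)}(9)] = 1/12 × (768.000 − 243.000) = 43.7500.
Running total after k=1: 17200.0.
k=2: B_{4}/(4)! × [f^{(3)}(16) − f^{(3)}(9)] = −1/720 × (6.00000 − 6.00000) = 0.00000.

S_2 ≈ 17200.0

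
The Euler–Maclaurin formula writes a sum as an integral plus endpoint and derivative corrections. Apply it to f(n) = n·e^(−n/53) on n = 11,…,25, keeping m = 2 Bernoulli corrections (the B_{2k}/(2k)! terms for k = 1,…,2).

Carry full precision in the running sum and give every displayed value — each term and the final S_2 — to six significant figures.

S_2 ≈ 189.121

Integral: ∫_11^25 x·e^(−x/53) dx = 176.879.
Endpoint term: (f(11) + f(25))/2 = (8.93832 + 15.5985)/2 = 12.2684.
So far: 189.147.
k=1: B_{2}/(2)! × [f^{(1)}(25) − f^{(1)}(11)] = 1/12 × (0.329630 − 0.643927) = -0.0261915.
Running total after k=1: 189.121.
k=2: B_{4}/(4)! × [f^{(3)}(25) − f^{(3)}(11)] = −1/720 × (0.000561593 − 0.000807788) = 3.41938e-07.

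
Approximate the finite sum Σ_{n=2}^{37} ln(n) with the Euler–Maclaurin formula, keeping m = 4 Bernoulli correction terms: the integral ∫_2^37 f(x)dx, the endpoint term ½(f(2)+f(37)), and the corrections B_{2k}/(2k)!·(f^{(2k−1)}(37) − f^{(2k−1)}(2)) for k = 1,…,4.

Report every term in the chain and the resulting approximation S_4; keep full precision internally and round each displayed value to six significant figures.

Integral: ∫_2^37 ln(x) dx = 97.2177.
Boundary: ½(f(2) + f(37)) = ½(0.693147 + 3.61092) = 2.15203.
So far: 99.3697.
Order-1 term: 1/12 · (0.0270270 − 0.500000) = -0.0394144.
Running total after k=1: 99.3303.
Order-2 term: −1/720 · (3.94843e-05 − 0.250000) = 0.000347167.
Running total after k=2: 99.3306.
Order-3 term: 1/30240 · (3.46101e-07 − 0.750000) = -2.48016e-05.
Running total after k=3: 99.3306.
Order-4 term: −1/1209600 · (7.58439e-09 − 5.62500) = 4.65030e-06.

S_4 ≈ 99.3306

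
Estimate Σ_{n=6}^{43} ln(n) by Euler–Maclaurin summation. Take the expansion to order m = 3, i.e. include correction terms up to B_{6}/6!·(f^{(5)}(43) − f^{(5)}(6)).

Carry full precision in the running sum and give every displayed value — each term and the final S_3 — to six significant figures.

S_3 ≈ 116.746

The integral term ∫_6^43 ln(x) dx = 113.981.
Endpoint term: (f(6) + f(43))/2 = (1.79176 + 3.76120)/2 = 2.77648.
Integral + boundary = 116.758.
Correction k=1: B_{2}/2! · (f^{(1)}(43) − f^{(1)}(6)) = 1/12 · (0.0232558 − 0.166667) = -0.0119509.
Partial sum through k=1: 116.746.
Correction k=2: B_{4}/4! · (f^{(3)}(43) − f^{(3)}(6)) = −1/720 · (2.51550e-05 − 0.00925926) = 1.28251e-05.
Partial sum through k=2: 116.746.
Correction k=3: B_{6}/6! · (f^{(5)}(43) − f^{(5)}(6)) = 1/30240 · (1.63256e-07 − 0.00308642) = -1.02059e-07.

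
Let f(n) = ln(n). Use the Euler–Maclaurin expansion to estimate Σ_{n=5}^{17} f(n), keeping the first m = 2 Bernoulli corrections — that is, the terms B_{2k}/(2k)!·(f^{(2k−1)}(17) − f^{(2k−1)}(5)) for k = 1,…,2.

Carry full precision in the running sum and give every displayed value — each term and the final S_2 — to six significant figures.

∫_5^17 ln(x) dx evaluates to 28.1174.
Boundary: ½(f(5) + f(17)) = ½(1.60944 + 2.83321) = 2.22133.
So far: 30.3388.
Order-1 term: 1/12 · (0.0588235 − 0.200000) = -0.0117647.
After k=1: 30.3270.
Order-2 term: −1/720 · (0.000407083 − 0.0160000) = 2.16568e-05.

S_2 ≈ 30.3270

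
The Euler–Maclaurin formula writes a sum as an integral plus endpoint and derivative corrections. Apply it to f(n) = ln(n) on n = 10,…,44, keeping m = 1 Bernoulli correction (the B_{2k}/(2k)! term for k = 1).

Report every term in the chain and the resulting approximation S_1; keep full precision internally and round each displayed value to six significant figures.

S_1 ≈ 112.515

Integral: ∫_10^44 ln(x) dx = 109.478.
Endpoint term: (f(10) + f(44))/2 = (2.30259 + 3.78419)/2 = 3.04339.
Running total after boundary: 112.522.
k=1: B_{2}/(2)! × [f^{(1)}(44) − f^{(1)}(10)] = 1/12 × (0.0227273 − 0.100000) = -0.00643939.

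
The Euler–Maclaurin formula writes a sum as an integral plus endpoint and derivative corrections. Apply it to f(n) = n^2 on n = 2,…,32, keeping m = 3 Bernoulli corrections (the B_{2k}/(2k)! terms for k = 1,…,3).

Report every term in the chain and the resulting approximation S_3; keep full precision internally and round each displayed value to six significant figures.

S_3 ≈ 11439.0

Integral: ∫_2^32 x^2 dx = 10920.0.
½[f(2) + f(32)] = ½[4.00000 + 1024.00] = 514.000.
Running total after boundary: 11434.0.
Order-1 term: 1/12 · (64.0000 − 4.00000) = 5.00000.
Running total after k=1: 11439.0.
Order-2 term: −1/720 · (0.00000 − 0.00000) = 0.00000.
Running total after k=2: 11439.0.
Order-3 term: 1/30240 · (0.00000 − 0.00000) = 0.00000.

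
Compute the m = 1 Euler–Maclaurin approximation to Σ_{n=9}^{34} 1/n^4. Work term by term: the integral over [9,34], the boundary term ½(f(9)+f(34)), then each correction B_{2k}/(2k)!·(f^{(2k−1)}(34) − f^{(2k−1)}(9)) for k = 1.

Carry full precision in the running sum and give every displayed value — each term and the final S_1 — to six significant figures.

S_1 ≈ 0.000530986

Integral: ∫_9^34 1/x^4 dx = 0.000448766.
Boundary: ½(f(9) + f(34)) = ½(0.000152416 + 7.48315e-07) = 7.65821e-05.
So far: 0.000525349.
Correction k=1: B_{2}/2! · (f^{(1)}(34) − f^{(1)}(9)) = 1/12 · (-8.80370e-08 − (-6.77404e-05)) = 5.63769e-06.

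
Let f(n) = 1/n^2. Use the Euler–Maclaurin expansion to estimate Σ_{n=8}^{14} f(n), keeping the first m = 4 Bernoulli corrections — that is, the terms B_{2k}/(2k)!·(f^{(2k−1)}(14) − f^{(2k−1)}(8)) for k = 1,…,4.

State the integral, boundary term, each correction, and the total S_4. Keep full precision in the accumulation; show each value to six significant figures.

∫_8^14 1/x^2 dx evaluates to 0.0535714.
½[f(8) + f(14)] = ½[0.0156250 + 0.00510204] = 0.0103635.
Integral + boundary = 0.0639349.
Order-1 term: 1/12 · (-0.000728863 − (-0.00390625)) = 0.000264782.
After k=1: 0.0641997.
Order-2 term: −1/720 · (-4.46243e-05 − (-0.000732422)) = -9.55274e-07.
After k=2: 0.0641988.
Order-3 term: 1/30240 · (-6.83024e-06 − (-0.000343323)) = 1.11274e-08.
After k=3: 0.0641988.
Order-4 term: −1/1209600 · (-1.95150e-06 − (-0.000300407)) = -2.46739e-10.

S_4 ≈ 0.0641988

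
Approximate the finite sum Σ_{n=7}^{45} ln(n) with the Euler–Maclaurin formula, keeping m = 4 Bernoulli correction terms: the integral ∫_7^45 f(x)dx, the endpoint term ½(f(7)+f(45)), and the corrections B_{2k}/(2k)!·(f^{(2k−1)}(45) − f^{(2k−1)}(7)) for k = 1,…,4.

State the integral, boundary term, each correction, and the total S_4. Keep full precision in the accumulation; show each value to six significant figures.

S_4 ≈ 122.545

Integral: ∫_7^45 ln(x) dx = 119.678.
Endpoint term: (f(7) + f(45))/2 = (1.94591 + 3.80666)/2 = 2.87629.
Integral + boundary = 122.555.
k=1: B_{2}/(2)! × [f^{(1)}(45) − f^{(1)}(7)] = 1/12 × (0.0222222 − 0.142857) = -0.0100529.
After k=1: 122.545.
k=2: B_{4}/(4)! × [f^{(3)}(45) − f^{(3)}(7)] = −1/720 × (2.19479e-05 − 0.00583090) = 8.06799e-06.
After k=2: 122.545.
k=3: B_{6}/(6)! × [f^{(5)}(45) − f^{(5)}(7)] = 1/30240 × (1.30061e-07 − 0.00142798) = -4.72171e-08.
After k=3: 122.545.
k=4: B_{8}/(8)! × [f^{(7)}(45) − f^{(7)}(7)] = −1/1209600 × (1.92684e-09 − 0.000874271) = 7.22776e-10.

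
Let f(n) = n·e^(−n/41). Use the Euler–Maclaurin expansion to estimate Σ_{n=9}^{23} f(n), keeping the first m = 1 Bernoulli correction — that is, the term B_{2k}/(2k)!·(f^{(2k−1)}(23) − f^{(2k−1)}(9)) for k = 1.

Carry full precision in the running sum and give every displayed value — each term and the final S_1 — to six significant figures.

Integral: ∫_9^23 x·e^(−x/41) dx = 148.575.
½[f(9) + f(23)] = ½[7.22619 + 13.1250] = 10.1756.
So far: 158.751.
Order-1 term: 1/12 · (0.250530 − 0.626662) = -0.0313443.

S_1 ≈ 158.719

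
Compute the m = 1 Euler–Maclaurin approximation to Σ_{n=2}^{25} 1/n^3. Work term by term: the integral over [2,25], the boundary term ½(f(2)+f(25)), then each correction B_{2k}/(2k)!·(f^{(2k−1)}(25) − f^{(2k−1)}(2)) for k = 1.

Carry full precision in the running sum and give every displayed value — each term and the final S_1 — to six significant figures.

S_1 ≈ 0.202356

Integral: ∫_2^25 1/x^3 dx = 0.124200.
½[f(2) + f(25)] = ½[0.125000 + 6.40000e-05] = 0.0625320.
So far: 0.186732.
Order-1 term: 1/12 · (-7.68000e-06 − (-0.187500)) = 0.0156244.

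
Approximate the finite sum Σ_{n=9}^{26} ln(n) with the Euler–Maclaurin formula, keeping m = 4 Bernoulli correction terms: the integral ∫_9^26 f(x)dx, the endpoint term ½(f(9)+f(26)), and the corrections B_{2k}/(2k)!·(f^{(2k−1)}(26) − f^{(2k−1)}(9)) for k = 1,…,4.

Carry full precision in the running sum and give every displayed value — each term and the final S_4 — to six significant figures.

The integral term ∫_9^26 ln(x) dx = 47.9355.
Endpoint term: (f(9) + f(26))/2 = (2.19722 + 3.25810)/2 = 2.72766.
Integral + boundary = 50.6631.
Correction k=1: B_{2}/2! · (f^{(1)}(26) − f^{(1)}(9)) = 1/12 · (0.0384615 − 0.111111) = -0.00605413.
Running total after k=1: 50.6571.
Correction k=2: B_{4}/4! · (f^{(3)}(26) − f^{(3)}(9)) = −1/720 · (0.000113792 − 0.00274348) = 3.65235e-06.
Running total after k=2: 50.6571.
Correction k=3: B_{6}/6! · (f^{(5)}(26) − f^{(5)}(9)) = 1/30240 · (2.01997e-06 − 0.000406442) = -1.33737e-08.
Running total after k=3: 50.6571.
Correction k=4: B_{8}/8! · (f^{(7)}(26) − f^{(7)}(9)) = −1/1209600 · (8.96436e-08 − 0.000150534) = 1.24375e-10.

S_4 ≈ 50.6571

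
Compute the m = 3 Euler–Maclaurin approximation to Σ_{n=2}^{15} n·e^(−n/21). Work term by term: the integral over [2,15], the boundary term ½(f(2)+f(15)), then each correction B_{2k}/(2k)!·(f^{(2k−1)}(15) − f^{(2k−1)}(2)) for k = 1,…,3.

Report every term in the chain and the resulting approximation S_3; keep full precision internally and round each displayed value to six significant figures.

Integral: ∫_2^15 x·e^(−x/21) dx = 69.0291.
½[f(2) + f(15)] = ½[1.81831 + 7.34312] = 4.58072.
So far: 73.6098.
Order-1 term: 1/12 · (0.139869 − 0.822570) = -0.0568918.
Running total after k=1: 73.5529.
Order-2 term: −1/720 · (0.00253731 − 0.00598840) = 4.79318e-06.
Running total after k=2: 73.5529.
Order-3 term: 1/30240 · (1.07879e-05 − 2.29287e-05) = -4.01482e-10.

S_3 ≈ 73.5529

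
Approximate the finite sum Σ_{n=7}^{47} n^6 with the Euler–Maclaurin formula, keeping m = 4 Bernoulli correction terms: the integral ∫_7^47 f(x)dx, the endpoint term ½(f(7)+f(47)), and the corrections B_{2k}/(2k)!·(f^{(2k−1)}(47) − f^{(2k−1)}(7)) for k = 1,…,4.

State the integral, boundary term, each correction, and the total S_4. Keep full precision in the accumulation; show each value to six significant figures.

∫_7^47 x^6 dx evaluates to 7.23746e+10.
Endpoint term: (f(7) + f(47))/2 = (117649 + 1.07792e+10)/2 = 5.38967e+09.
Integral + boundary = 7.77643e+10.
Order-1 term: 1/12 · (1.37607e+09 − 100842) = 1.14664e+08.
Partial sum through k=1: 7.78789e+10.
Order-2 term: −1/720 · (1.24588e+07 − 41160.0) = -17246.7.
Partial sum through k=2: 7.78789e+10.
Order-3 term: 1/30240 · (33840.0 − 5040.00) = 0.952381.
Partial sum through k=3: 7.78789e+10.
Order-4 term: −1/1209600 · (0.00000 − 0.00000) = 0.00000.

S_4 ≈ 7.78789e+10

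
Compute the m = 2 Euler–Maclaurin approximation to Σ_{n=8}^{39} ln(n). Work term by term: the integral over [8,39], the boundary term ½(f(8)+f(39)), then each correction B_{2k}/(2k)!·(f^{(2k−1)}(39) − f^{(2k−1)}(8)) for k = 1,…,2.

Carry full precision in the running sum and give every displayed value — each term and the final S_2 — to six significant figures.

∫_8^39 ln(x) dx evaluates to 95.2434.
Endpoint term: (f(8) + f(39))/2 = (2.07944 + 3.66356)/2 = 2.87150.
So far: 98.1149.
Order-1 term: 1/12 · (0.0256410 − 0.125000) = -0.00827991.
After k=1: 98.1066.
Order-2 term: −1/720 · (3.37160e-05 − 0.00390625) = 5.37852e-06.

S_2 ≈ 98.1066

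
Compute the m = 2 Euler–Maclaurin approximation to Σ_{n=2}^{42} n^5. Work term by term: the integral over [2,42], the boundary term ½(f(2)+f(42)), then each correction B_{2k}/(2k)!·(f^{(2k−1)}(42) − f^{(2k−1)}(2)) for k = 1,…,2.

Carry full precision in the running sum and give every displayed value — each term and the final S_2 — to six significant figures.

S_2 ≈ 9.81481e+08

Integral: ∫_2^42 x^5 dx = 9.14839e+08.
Endpoint term: (f(2) + f(42))/2 = (32.0000 + 1.30691e+08)/2 = 6.53456e+07.
So far: 9.80184e+08.
Order-1 term: 1/12 · (1.55585e+07 − 80.0000) = 1.29653e+06.
Partial sum through k=1: 9.81481e+08.
Order-2 term: −1/720 · (105840 − 240.000) = -146.667.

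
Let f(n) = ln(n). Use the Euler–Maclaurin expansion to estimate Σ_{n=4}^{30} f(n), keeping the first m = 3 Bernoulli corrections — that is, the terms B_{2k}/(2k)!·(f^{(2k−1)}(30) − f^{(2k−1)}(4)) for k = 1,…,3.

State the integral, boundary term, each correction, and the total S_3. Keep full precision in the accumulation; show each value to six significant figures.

The integral term ∫_4^30 ln(x) dx = 70.4907.
Boundary: ½(f(4) + f(30)) = ½(1.38629 + 3.40120) = 2.39375.
Integral + boundary = 72.8845.
Order-1 term: 1/12 · (0.0333333 − 0.250000) = -0.0180556.
Partial sum through k=1: 72.8664.
Order-2 term: −1/720 · (7.40741e-05 − 0.0312500) = 4.32999e-05.
Partial sum through k=2: 72.8665.
Order-3 term: 1/30240 · (9.87654e-07 − 0.0234375) = -7.75017e-07.

S_3 ≈ 72.8665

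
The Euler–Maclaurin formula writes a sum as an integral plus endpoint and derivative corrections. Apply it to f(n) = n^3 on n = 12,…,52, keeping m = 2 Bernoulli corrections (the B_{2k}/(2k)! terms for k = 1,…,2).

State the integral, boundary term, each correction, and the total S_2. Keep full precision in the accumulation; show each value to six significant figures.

The integral term ∫_12^52 x^3 dx = 1.82272e+06.
Endpoint term: (f(12) + f(52))/2 = (1728.00 + 140608)/2 = 71168.0.
So far: 1.89389e+06.
Order-1 term: 1/12 · (8112.00 − 432.000) = 640.000.
Partial sum through k=1: 1.89453e+06.
Order-2 term: −1/720 · (6.00000 − 6.00000) = 0.00000.

S_2 ≈ 1.89453e+06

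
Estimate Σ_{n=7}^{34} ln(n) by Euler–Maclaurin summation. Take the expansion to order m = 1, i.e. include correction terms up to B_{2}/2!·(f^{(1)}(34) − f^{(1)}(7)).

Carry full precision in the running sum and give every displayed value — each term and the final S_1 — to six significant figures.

Integral: ∫_7^34 ln(x) dx = 79.2749.
Boundary: ½(f(7) + f(34)) = ½(1.94591 + 3.52636) = 2.73614.
So far: 82.0110.
Order-1 term: 1/12 · (0.0294118 − 0.142857) = -0.00945378.

S_1 ≈ 82.0016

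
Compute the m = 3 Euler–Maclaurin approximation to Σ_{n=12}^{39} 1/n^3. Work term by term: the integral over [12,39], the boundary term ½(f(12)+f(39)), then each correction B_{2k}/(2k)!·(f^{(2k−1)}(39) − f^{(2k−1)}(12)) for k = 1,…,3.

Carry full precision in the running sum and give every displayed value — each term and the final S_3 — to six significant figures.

∫_12^39 1/x^3 dx evaluates to 0.00314349.
Endpoint term: (f(12) + f(39))/2 = (0.000578704 + 1.68580e-05)/2 = 0.000297781.
So far: 0.00344127.
Correction k=1: B_{2}/2! · (f^{(1)}(39) − f^{(1)}(12)) = 1/12 · (-1.29677e-06 − (-0.000144676)) = 1.19483e-05.
After k=1: 0.00345322.
Correction k=2: B_{4}/4! · (f^{(3)}(39) − f^{(3)}(12)) = −1/720 · (-1.70515e-08 − (-2.00939e-05)) = -2.78845e-08.
After k=2: 0.00345319.
Correction k=3: B_{6}/6! · (f^{(5)}(39) − f^{(5)}(12)) = 1/30240 · (-4.70851e-10 − (-5.86071e-06)) = 1.93791e-10.

S_3 ≈ 0.00345319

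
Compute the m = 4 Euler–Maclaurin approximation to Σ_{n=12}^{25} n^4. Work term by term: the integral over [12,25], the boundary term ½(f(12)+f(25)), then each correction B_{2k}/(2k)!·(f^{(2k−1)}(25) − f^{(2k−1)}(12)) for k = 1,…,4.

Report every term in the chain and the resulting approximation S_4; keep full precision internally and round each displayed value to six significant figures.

∫_12^25 x^4 dx evaluates to 1.90336e+06.
½[f(12) + f(25)] = ½[20736.0 + 390625] = 205680.
Running total after boundary: 2.10904e+06.
k=1: B_{2}/(2)! × [f^{(1)}(25) − f^{(1)}(12)] = 1/12 × (62500.0 − 6912.00) = 4632.33.
Running total after k=1: 2.11367e+06.
k=2: B_{4}/(4)! × [f^{(3)}(25) − f^{(3)}(12)] = −1/720 × (600.000 − 288.000) = -0.433333.
Running total after k=2: 2.11367e+06.
k=3: B_{6}/(6)! × [f^{(5)}(25) − f^{(5)}(12)] = 1/30240 × (0.00000 − 0.00000) = 0.00000.
Running total after k=3: 2.11367e+06.
k=4: B_{8}/(8)! × [f^{(7)}(25) − f^{(7)}(12)] = −1/1209600 × (0.00000 − 0.00000) = 0.00000.

S_4 ≈ 2.11367e+06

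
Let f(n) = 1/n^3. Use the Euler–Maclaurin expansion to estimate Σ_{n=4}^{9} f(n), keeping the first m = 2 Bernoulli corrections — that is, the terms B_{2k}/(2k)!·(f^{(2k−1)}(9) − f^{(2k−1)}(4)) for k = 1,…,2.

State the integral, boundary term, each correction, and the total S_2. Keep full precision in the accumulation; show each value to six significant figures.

Integral: ∫_4^9 1/x^3 dx = 0.0250772.
Boundary: ½(f(4) + f(9)) = ½(0.0156250 + 0.00137174) = 0.00849837.
Integral + boundary = 0.0335755.
k=1: B_{2}/(2)! × [f^{(1)}(9) − f^{(1)}(4)] = 1/12 × (-0.000457247 − (-0.0117188)) = 0.000938459.
Running total after k=1: 0.0345140.
k=2: B_{4}/(4)! × [f^{(3)}(9) − f^{(3)}(4)] = −1/720 × (-0.000112901 − (-0.0146484)) = -2.01882e-05.

S_2 ≈ 0.0344938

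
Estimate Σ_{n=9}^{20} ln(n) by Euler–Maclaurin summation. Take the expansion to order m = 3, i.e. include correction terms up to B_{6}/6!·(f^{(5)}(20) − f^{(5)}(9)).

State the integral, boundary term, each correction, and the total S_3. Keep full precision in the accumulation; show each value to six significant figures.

The integral term ∫_9^20 ln(x) dx = 29.1396.
Boundary: ½(f(9) + f(20)) = ½(2.19722 + 2.99573) = 2.59648.
So far: 31.7361.
Order-1 term: 1/12 · (0.0500000 − 0.111111) = -0.00509259.
After k=1: 31.7310.
Order-2 term: −1/720 · (0.000250000 − 0.00274348) = 3.46317e-06.
After k=2: 31.7310.
Order-3 term: 1/30240 · (7.50000e-06 − 0.000406442) = -1.31925e-08.

S_3 ≈ 31.7310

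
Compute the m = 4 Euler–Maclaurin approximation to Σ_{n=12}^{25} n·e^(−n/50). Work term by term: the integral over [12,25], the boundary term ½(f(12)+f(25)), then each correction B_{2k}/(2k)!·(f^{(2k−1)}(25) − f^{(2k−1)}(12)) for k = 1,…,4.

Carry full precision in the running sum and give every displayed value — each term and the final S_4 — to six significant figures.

∫_12^25 x·e^(−x/50) dx evaluates to 164.056.
½[f(12) + f(25)] = ½[9.43953 + 15.1633] = 12.3014.
Running total after boundary: 176.358.
Correction k=1: B_{2}/2! · (f^{(1)}(25) − f^{(1)}(12)) = 1/12 · (0.303265 − 0.597837) = -0.0245477.
Running total after k=1: 176.333.
Correction k=2: B_{4}/4! · (f^{(3)}(25) − f^{(3)}(12)) = −1/720 · (0.000606531 − 0.000868437) = 3.63759e-07.
Running total after k=2: 176.333.
Correction k=3: B_{6}/6! · (f^{(5)}(25) − f^{(5)}(12)) = 1/30240 · (4.36702e-07 − 5.99096e-07) = -5.37016e-12.
Running total after k=3: 176.333.
Correction k=4: B_{8}/8! · (f^{(7)}(25) − f^{(7)}(12)) = −1/1209600 · (2.52317e-10 − 3.40327e-10) = 7.27595e-17.

S_4 ≈ 176.333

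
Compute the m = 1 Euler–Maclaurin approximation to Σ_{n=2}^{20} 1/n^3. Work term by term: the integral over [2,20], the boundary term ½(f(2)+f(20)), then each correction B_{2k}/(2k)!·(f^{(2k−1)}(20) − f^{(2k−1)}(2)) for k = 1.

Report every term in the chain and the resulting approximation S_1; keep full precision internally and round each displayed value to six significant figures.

∫_2^20 1/x^3 dx evaluates to 0.123750.
Boundary: ½(f(2) + f(20)) = ½(0.125000 + 0.000125000) = 0.0625625.
Running total after boundary: 0.186312.
Correction k=1: B_{2}/2! · (f^{(1)}(20) − f^{(1)}(2)) = 1/12 · (-1.87500e-05 − (-0.187500)) = 0.0156234.

S_1 ≈ 0.201936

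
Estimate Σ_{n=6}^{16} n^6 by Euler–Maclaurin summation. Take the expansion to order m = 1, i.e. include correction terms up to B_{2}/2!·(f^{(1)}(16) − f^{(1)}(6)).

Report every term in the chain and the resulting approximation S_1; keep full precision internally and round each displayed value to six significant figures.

S_1 ≈ 4.72403e+07

∫_6^16 x^6 dx evaluates to 3.83079e+07.
Boundary: ½(f(6) + f(16)) = ½(46656.0 + 1.67772e+07) = 8.41194e+06.
Running total after boundary: 4.67199e+07.
Correction k=1: B_{2}/2! · (f^{(1)}(16) − f^{(1)}(6)) = 1/12 · (6.29146e+06 − 46656.0) = 520400.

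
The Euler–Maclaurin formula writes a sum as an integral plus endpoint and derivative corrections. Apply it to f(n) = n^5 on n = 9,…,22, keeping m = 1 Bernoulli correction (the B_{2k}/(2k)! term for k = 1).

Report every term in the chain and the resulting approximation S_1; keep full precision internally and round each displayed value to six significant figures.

Integral: ∫_9^22 x^5 dx = 1.88081e+07.
½[f(9) + f(22)] = ½[59049.0 + 5.15363e+06] = 2.60634e+06.
So far: 2.14144e+07.
Order-1 term: 1/12 · (1.17128e+06 − 32805.0) = 94872.9.

S_1 ≈ 2.15093e+07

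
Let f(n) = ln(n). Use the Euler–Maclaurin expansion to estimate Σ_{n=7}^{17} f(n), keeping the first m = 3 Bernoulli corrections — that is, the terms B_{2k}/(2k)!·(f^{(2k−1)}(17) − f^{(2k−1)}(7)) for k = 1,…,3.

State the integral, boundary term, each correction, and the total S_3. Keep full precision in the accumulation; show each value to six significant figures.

S_3 ≈ 26.9258

The integral term ∫_7^17 ln(x) dx = 24.5433.
Boundary: ½(f(7) + f(17)) = ½(1.94591 + 2.83321) = 2.38956.
Running total after boundary: 26.9328.
Correction k=1: B_{2}/2! · (f^{(1)}(17) − f^{(1)}(7)) = 1/12 · (0.0588235 − 0.142857) = -0.00700280.
Partial sum through k=1: 26.9258.
Correction k=2: B_{4}/4! · (f^{(3)}(17) − f^{(3)}(7)) = −1/720 · (0.000407083 − 0.00583090) = 7.53308e-06.
Partial sum through k=2: 26.9258.
Correction k=3: B_{6}/6! · (f^{(5)}(17) − f^{(5)}(7)) = 1/30240 · (1.69031e-05 − 0.00142798) = -4.66625e-08.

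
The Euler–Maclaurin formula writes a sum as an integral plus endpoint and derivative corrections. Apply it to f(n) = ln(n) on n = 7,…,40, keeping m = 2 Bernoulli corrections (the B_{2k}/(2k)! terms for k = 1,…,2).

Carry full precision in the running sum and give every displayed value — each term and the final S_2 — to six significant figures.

S_2 ≈ 103.741

The integral term ∫_7^40 ln(x) dx = 100.934.
Endpoint term: (f(7) + f(40))/2 = (1.94591 + 3.68888)/2 = 2.81739.
Running total after boundary: 103.751.
k=1: B_{2}/(2)! × [f^{(1)}(40) − f^{(1)}(7)] = 1/12 × (0.0250000 − 0.142857) = -0.00982143.
Running total after k=1: 103.741.
k=2: B_{4}/(4)! × [f^{(3)}(40) − f^{(3)}(7)] = −1/720 × (3.12500e-05 − 0.00583090) = 8.05507e-06.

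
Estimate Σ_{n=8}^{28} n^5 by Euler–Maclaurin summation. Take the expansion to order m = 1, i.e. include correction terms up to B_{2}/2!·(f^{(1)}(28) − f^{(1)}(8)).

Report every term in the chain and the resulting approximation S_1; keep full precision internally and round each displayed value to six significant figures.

S_1 ≈ 8.91473e+07

The integral term ∫_8^28 x^5 dx = 8.02714e+07.
Boundary: ½(f(8) + f(28)) = ½(32768.0 + 1.72104e+07) = 8.62157e+06.
Running total after boundary: 8.88929e+07.
Order-1 term: 1/12 · (3.07328e+06 − 20480.0) = 254400.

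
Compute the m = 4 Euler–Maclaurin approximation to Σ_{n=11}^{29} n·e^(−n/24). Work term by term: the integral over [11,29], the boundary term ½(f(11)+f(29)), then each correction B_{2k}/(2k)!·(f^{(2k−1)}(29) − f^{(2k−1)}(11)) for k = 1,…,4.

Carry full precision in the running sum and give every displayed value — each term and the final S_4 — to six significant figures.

∫_11^29 x·e^(−x/24) dx evaluates to 151.223.
½[f(11) + f(29)] = ½[6.95570 + 8.66215] = 7.80892.
Integral + boundary = 159.032.
Order-1 term: 1/12 · (-0.0622281 − 0.342516) = -0.0337286.
Partial sum through k=1: 158.998.
Order-2 term: −1/720 · (0.000929100 − 0.00279026) = 2.58494e-06.
Partial sum through k=2: 158.998.
Order-3 term: 1/30240 · (3.41360e-06 − 8.65603e-06) = -1.73361e-10.
Partial sum through k=3: 158.998.
Order-4 term: −1/1209600 · (9.05240e-09 − 2.16456e-08) = 1.04110e-14.

S_4 ≈ 158.998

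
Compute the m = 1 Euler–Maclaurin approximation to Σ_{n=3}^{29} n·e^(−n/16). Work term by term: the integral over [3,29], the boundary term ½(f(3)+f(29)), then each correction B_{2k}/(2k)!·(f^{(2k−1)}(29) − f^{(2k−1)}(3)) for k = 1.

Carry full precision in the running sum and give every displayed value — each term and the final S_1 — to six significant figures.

S_1 ≈ 138.032

∫_3^29 x·e^(−x/16) dx evaluates to 134.488.
Boundary: ½(f(3) + f(29)) = ½(2.48709 + 4.73412) = 3.61060.
Running total after boundary: 138.099.
k=1: B_{2}/(2)! × [f^{(1)}(29) − f^{(1)}(3)] = 1/12 × (-0.132637 − 0.673586) = -0.0671853.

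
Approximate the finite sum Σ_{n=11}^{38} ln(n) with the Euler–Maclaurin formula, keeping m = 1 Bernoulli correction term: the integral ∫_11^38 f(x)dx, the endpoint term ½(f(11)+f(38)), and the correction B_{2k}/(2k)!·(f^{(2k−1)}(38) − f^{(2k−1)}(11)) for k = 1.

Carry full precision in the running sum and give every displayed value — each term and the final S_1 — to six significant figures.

S_1 ≈ 87.8638

∫_11^38 ln(x) dx evaluates to 84.8514.
½[f(11) + f(38)] = ½[2.39790 + 3.63759] = 3.01774.
So far: 87.8692.
Correction k=1: B_{2}/2! · (f^{(1)}(38) − f^{(1)}(11)) = 1/12 · (0.0263158 − 0.0909091) = -0.00538278.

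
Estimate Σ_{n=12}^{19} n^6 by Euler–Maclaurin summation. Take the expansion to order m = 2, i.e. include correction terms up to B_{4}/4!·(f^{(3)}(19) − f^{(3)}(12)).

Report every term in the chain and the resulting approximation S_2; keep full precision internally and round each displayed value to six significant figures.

Integral: ∫_12^19 x^6 dx = 1.22577e+08.
½[f(12) + f(19)] = ½[2.98598e+06 + 4.70459e+07] = 2.50159e+07.
Integral + boundary = 1.47593e+08.
Correction k=1: B_{2}/2! · (f^{(1)}(19) − f^{(1)}(12)) = 1/12 · (1.48566e+07 − 1.49299e+06) = 1.11363e+06.
Running total after k=1: 1.48707e+08.
Correction k=2: B_{4}/4! · (f^{(3)}(19) − f^{(3)}(12)) = −1/720 · (823080 − 207360) = -855.167.

S_2 ≈ 1.48706e+08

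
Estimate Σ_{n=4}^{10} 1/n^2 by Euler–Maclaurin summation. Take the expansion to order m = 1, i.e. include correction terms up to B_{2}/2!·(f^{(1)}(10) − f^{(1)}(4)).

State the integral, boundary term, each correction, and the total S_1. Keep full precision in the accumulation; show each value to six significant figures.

∫_4^10 1/x^2 dx evaluates to 0.150000.
½[f(4) + f(10)] = ½[0.0625000 + 0.0100000] = 0.0362500.
So far: 0.186250.
Correction k=1: B_{2}/2! · (f^{(1)}(10) − f^{(1)}(4)) = 1/12 · (-0.00200000 − (-0.0312500)) = 0.00243750.

S_1 ≈ 0.188688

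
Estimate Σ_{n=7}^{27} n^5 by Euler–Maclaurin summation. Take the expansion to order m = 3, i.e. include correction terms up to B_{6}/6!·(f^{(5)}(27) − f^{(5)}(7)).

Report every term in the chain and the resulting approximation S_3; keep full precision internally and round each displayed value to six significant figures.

S_3 ≈ 7.19537e+07

The integral term ∫_7^27 x^5 dx = 6.45505e+07.
½[f(7) + f(27)] = ½[16807.0 + 1.43489e+07] = 7.18286e+06.
Running total after boundary: 7.17333e+07.
k=1: B_{2}/(2)! × [f^{(1)}(27) − f^{(1)}(7)] = 1/12 × (2.65720e+06 − 12005.0) = 220433.
Partial sum through k=1: 7.19538e+07.
k=2: B_{4}/(4)! × [f^{(3)}(27) − f^{(3)}(7)] = −1/720 × (43740.0 − 2940.00) = -56.6667.
Partial sum through k=2: 7.19537e+07.
k=3: B_{6}/(6)! × [f^{(5)}(27) − f^{(5)}(7)] = 1/30240 × (120.000 − 120.000) = 0.00000.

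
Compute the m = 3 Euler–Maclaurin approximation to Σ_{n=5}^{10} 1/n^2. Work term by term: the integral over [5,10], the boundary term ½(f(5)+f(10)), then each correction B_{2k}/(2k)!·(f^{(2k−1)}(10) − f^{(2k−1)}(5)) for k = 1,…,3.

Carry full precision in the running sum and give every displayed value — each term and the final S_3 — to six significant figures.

S_3 ≈ 0.126157

Integral: ∫_5^10 1/x^2 dx = 0.100000.
Endpoint term: (f(5) + f(10))/2 = (0.0400000 + 0.0100000)/2 = 0.0250000.
Integral + boundary = 0.125000.
k=1: B_{2}/(2)! × [f^{(1)}(10) − f^{(1)}(5)] = 1/12 × (-0.00200000 − (-0.0160000)) = 0.00116667.
After k=1: 0.126167.
k=2: B_{4}/(4)! × [f^{(3)}(10) − f^{(3)}(5)] = −1/720 × (-0.000240000 − (-0.00768000)) = -1.03333e-05.
After k=2: 0.126156.
k=3: B_{6}/(6)! × [f^{(5)}(10) − f^{(5)}(5)] = 1/30240 × (-7.20000e-05 − (-0.00921600)) = 3.02381e-07.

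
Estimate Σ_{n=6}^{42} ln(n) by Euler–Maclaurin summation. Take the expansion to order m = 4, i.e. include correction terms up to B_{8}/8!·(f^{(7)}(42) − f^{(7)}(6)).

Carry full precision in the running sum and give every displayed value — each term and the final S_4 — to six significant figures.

S_4 ≈ 112.984

∫_6^42 ln(x) dx evaluates to 110.232.
Boundary: ½(f(6) + f(42)) = ½(1.79176 + 3.73767) = 2.76471.
Running total after boundary: 112.996.
Order-1 term: 1/12 · (0.0238095 − 0.166667) = -0.0119048.
Running total after k=1: 112.984.
Order-2 term: −1/720 · (2.69949e-05 − 0.00925926) = 1.28226e-05.
Running total after k=2: 112.984.
Order-3 term: 1/30240 · (1.83639e-07 − 0.00308642) = -1.02058e-07.
Running total after k=3: 112.984.
Order-4 term: −1/1209600 · (3.12311e-09 − 0.00257202) = 2.12633e-09.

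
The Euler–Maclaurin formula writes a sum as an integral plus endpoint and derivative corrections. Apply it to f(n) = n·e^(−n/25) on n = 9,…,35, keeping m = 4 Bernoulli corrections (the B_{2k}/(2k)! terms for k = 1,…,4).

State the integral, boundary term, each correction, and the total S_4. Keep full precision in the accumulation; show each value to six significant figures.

S_4 ≈ 230.539

∫_9^35 x·e^(−x/25) dx evaluates to 223.129.
Boundary: ½(f(9) + f(35)) = ½(6.27909 + 8.63089) = 7.45499.
Running total after boundary: 230.584.
k=1: B_{2}/(2)! × [f^{(1)}(35) − f^{(1)}(9)] = 1/12 × (-0.0986388 − 0.446513) = -0.0454293.
Running total after k=1: 230.539.
k=2: B_{4}/(4)! × [f^{(3)}(35) − f^{(3)}(9)] = −1/720 × (0.000631288 − 0.00294698) = 3.21625e-06.
Running total after k=2: 230.539.
k=3: B_{6}/(6)! × [f^{(5)}(35) − f^{(5)}(9)] = 1/30240 × (2.27264e-06 − 8.28728e-06) = -1.98897e-10.
Running total after k=3: 230.539.
k=4: B_{8}/(8)! × [f^{(7)}(35) − f^{(7)}(9)] = −1/1209600 × (5.65634e-09 − 1.89750e-08) = 1.10108e-14.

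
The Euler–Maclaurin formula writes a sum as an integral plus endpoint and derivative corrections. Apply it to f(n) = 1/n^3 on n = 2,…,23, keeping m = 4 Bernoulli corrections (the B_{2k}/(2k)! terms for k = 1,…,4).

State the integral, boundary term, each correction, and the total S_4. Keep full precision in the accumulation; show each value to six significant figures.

∫_2^23 1/x^3 dx evaluates to 0.124055.
Endpoint term: (f(2) + f(23))/2 = (0.125000 + 8.21895e-05)/2 = 0.0625411.
So far: 0.186596.
Correction k=1: B_{2}/2! · (f^{(1)}(23) − f^{(1)}(2)) = 1/12 · (-1.07204e-05 − (-0.187500)) = 0.0156241.
After k=1: 0.202220.
Correction k=2: B_{4}/4! · (f^{(3)}(23) − f^{(3)}(2)) = −1/720 · (-4.05307e-07 − (-0.937500)) = -0.00130208.
After k=2: 0.200918.
Correction k=3: B_{6}/6! · (f^{(5)}(23) − f^{(5)}(2)) = 1/30240 · (-3.21794e-08 − (-9.84375)) = 0.000325521.
After k=3: 0.201243.
Correction k=4: B_{8}/8! · (f^{(7)}(23) − f^{(7)}(2)) = −1/1209600 · (-4.37980e-09 − (-177.188)) = -0.000146484.

S_4 ≈ 0.201097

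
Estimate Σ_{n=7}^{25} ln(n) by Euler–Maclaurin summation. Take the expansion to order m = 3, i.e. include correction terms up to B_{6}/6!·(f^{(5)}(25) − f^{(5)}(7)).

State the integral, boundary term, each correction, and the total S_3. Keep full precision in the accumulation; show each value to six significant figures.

S_3 ≈ 51.4244

Integral: ∫_7^25 ln(x) dx = 48.8505.
½[f(7) + f(25)] = ½[1.94591 + 3.21888] = 2.58239.
So far: 51.4329.
Correction k=1: B_{2}/2! · (f^{(1)}(25) − f^{(1)}(7)) = 1/12 · (0.0400000 − 0.142857) = -0.00857143.
Running total after k=1: 51.4243.
Correction k=2: B_{4}/4! · (f^{(3)}(25) − f^{(3)}(7)) = −1/720 · (0.000128000 − 0.00583090) = 7.92070e-06.
Running total after k=2: 51.4244.
Correction k=3: B_{6}/6! · (f^{(5)}(25) − f^{(5)}(7)) = 1/30240 · (2.45760e-06 − 0.00142798) = -4.71402e-08.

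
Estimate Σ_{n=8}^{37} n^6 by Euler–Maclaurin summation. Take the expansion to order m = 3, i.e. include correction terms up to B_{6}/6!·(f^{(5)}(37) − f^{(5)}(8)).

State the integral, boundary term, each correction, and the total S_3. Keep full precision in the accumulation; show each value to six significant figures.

S_3 ≈ 1.48790e+10

The integral term ∫_8^37 x^6 dx = 1.35614e+10.
Boundary: ½(f(8) + f(37)) = ½(262144 + 2.56573e+09) = 1.28299e+09.
Running total after boundary: 1.48444e+10.
k=1: B_{2}/(2)! × [f^{(1)}(37) − f^{(1)}(8)] = 1/12 × (4.16064e+08 − 196608) = 3.46556e+07.
Running total after k=1: 1.48790e+10.
k=2: B_{4}/(4)! × [f^{(3)}(37) − f^{(3)}(8)] = −1/720 × (6.07836e+06 − 61440.0) = -8356.83.
Running total after k=2: 1.48790e+10.
k=3: B_{6}/(6)! × [f^{(5)}(37) − f^{(5)}(8)] = 1/30240 × (26640.0 − 5760.00) = 0.690476.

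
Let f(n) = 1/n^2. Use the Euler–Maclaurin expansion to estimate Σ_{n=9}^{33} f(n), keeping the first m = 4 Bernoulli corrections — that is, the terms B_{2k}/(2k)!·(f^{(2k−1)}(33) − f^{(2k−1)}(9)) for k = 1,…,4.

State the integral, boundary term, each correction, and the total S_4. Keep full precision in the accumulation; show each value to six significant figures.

S_4 ≈ 0.0876635

The integral term ∫_9^33 1/x^2 dx = 0.0808081.
Boundary: ½(f(9) + f(33)) = ½(0.0123457 + 0.000918274) = 0.00663198.
Running total after boundary: 0.0874401.
k=1: B_{2}/(2)! × [f^{(1)}(33) − f^{(1)}(9)] = 1/12 × (-5.56529e-05 − (-0.00274348)) = 0.000223986.
Partial sum through k=1: 0.0876640.
k=2: B_{4}/(4)! × [f^{(3)}(33) − f^{(3)}(9)] = −1/720 × (-6.13256e-07 − (-0.000406442)) = -5.63651e-07.
Partial sum through k=2: 0.0876635.
k=3: B_{6}/(6)! × [f^{(5)}(33) − f^{(5)}(9)] = 1/30240 × (-1.68941e-08 − (-0.000150534)) = 4.97742e-09.
Partial sum through k=3: 0.0876635.
k=4: B_{8}/(8)! × [f^{(7)}(33) − f^{(7)}(9)] = −1/1209600 × (-8.68750e-10 − (-0.000104073)) = -8.60384e-11.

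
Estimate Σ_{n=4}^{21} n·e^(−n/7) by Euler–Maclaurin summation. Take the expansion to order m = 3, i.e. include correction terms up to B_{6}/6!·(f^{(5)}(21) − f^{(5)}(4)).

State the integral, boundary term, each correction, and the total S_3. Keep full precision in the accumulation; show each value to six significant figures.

The integral term ∫_4^21 x·e^(−x/7) dx = 33.7250.
Endpoint term: (f(4) + f(21))/2 = (2.25887 + 1.04553)/2 = 1.65220.
Running total after boundary: 35.3772.
Order-1 term: 1/12 · (-0.0995741 − 0.242022) = -0.0284663.
Running total after k=1: 35.3488.
Order-2 term: −1/720 · (0.00000 − 0.0279889) = 3.88735e-05.
Running total after k=2: 35.3488.
Order-3 term: 1/30240 · (4.14719e-05 − 0.00104161) = -3.30732e-08.

S_3 ≈ 35.3488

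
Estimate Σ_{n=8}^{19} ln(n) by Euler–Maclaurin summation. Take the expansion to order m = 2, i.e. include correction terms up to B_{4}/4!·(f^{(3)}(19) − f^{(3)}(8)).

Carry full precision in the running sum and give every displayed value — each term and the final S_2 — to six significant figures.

∫_8^19 ln(x) dx evaluates to 28.3088.
½[f(8) + f(19)] = ½[2.07944 + 2.94444] = 2.51194.
So far: 30.8207.
k=1: B_{2}/(2)! × [f^{(1)}(19) − f^{(1)}(8)] = 1/12 × (0.0526316 − 0.125000) = -0.00603070.
Running total after k=1: 30.8147.
k=2: B_{4}/(4)! × [f^{(3)}(19) − f^{(3)}(8)] = −1/720 × (0.000291588 − 0.00390625) = 5.02036e-06.

S_2 ≈ 30.8147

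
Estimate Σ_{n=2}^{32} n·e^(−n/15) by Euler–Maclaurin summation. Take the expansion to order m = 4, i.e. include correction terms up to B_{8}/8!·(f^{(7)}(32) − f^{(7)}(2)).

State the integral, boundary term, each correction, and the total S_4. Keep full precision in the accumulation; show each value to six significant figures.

S_4 ≈ 142.364

Integral: ∫_2^32 x·e^(−x/15) dx = 139.668.
Boundary: ½(f(2) + f(32)) = ½(1.75035 + 3.79014) = 2.77024.
Running total after boundary: 142.438.
k=1: B_{2}/(2)! × [f^{(1)}(32) − f^{(1)}(2)] = 1/12 × (-0.134234 − 0.758484) = -0.0743931.
Partial sum through k=1: 142.364.
k=2: B_{4}/(4)! × [f^{(3)}(32) − f^{(3)}(2)] = −1/720 × (0.000456220 − 0.0111504) = 1.48530e-05.
Partial sum through k=2: 142.364.
k=3: B_{6}/(6)! × [f^{(5)}(32) − f^{(5)}(2)] = 1/30240 × (6.70683e-06 − 8.41319e-05) = -2.56035e-09.
Partial sum through k=3: 142.364.
k=4: B_{8}/(8)! × [f^{(7)}(32) − f^{(7)}(2)] = −1/1209600 × (5.06045e-08 − 5.27585e-07) = 3.94329e-13.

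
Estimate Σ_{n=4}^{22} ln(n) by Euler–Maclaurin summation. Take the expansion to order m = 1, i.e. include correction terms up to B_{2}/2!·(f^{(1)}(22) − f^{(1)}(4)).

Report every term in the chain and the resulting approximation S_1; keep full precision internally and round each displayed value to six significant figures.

∫_4^22 ln(x) dx evaluates to 44.4578.
Boundary: ½(f(4) + f(22)) = ½(1.38629 + 3.09104) = 2.23867.
So far: 46.6964.
Order-1 term: 1/12 · (0.0454545 − 0.250000) = -0.0170455.

S_1 ≈ 46.6794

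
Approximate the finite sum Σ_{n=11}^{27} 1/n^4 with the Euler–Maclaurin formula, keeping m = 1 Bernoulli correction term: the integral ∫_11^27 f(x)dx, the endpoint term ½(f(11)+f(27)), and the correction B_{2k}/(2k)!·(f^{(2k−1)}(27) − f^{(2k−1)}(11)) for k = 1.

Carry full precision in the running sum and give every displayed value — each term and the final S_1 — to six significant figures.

S_1 ≈ 0.000270641

The integral term ∫_11^27 1/x^4 dx = 0.000233503.
Boundary: ½(f(11) + f(27)) = ½(6.83013e-05 + 1.88168e-06) = 3.50915e-05.
So far: 0.000268595.
k=1: B_{2}/(2)! × [f^{(1)}(27) − f^{(1)}(11)] = 1/12 × (-2.78767e-07 − (-2.48369e-05)) = 2.04651e-06.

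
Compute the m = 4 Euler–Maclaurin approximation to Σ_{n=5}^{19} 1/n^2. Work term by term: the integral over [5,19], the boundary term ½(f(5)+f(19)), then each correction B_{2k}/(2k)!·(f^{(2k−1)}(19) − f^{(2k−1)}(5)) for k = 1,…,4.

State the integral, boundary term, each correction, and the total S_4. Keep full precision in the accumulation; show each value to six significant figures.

The integral term ∫_5^19 1/x^2 dx = 0.147368.
½[f(5) + f(19)] = ½[0.0400000 + 0.00277008] = 0.0213850.
So far: 0.168753.
Correction k=1: B_{2}/2! · (f^{(1)}(19) − f^{(1)}(5)) = 1/12 · (-0.000291588 − (-0.0160000)) = 0.00130903.
Partial sum through k=1: 0.170062.
Correction k=2: B_{4}/4! · (f^{(3)}(19) − f^{(3)}(5)) = −1/720 · (-9.69267e-06 − (-0.00768000)) = -1.06532e-05.
Partial sum through k=2: 0.170052.
Correction k=3: B_{6}/6! · (f^{(5)}(19) − f^{(5)}(5)) = 1/30240 · (-8.05485e-07 − (-0.00921600)) = 3.04735e-07.
Partial sum through k=3: 0.170052.
Correction k=4: B_{8}/8! · (f^{(7)}(19) − f^{(7)}(5)) = −1/1209600 · (-1.24951e-07 − (-0.0206438)) = -1.70666e-08.

S_4 ≈ 0.170052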